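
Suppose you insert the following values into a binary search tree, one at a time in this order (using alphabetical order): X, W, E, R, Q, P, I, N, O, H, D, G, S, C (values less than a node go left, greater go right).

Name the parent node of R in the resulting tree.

E

Resulting structure (node: left, right):
  X: L=W, R=–
  W: L=E, R=–
  E: L=D, R=R
  R: L=Q, R=S
  Q: L=P, R=–
  P: L=I, R=–
  I: L=H, R=N
  N: L=–, R=O
  O: L=–, R=–
  H: L=G, R=–
  D: L=C, R=–
  G: L=–, R=–
  S: L=–, R=–
  C: L=–, R=–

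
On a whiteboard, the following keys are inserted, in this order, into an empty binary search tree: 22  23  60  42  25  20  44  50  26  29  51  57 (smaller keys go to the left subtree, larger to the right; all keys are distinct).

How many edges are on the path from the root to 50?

22: root
23: right child of 22 (depth 1)
60: right child of 23 (depth 2)
42: left child of 60 (depth 3)
25: left child of 42 (depth 4)
20: left child of 22 (depth 1)
44: right child of 42 (depth 4)
50: right child of 44 (depth 5)
26: right child of 25 (depth 5)
29: right child of 26 (depth 6)
51: right child of 50 (depth 6)
57: right child of 51 (depth 7)

Path to 50: 22 → 23 → 60 → 42 → 44 → 50, which is 5 edges.

5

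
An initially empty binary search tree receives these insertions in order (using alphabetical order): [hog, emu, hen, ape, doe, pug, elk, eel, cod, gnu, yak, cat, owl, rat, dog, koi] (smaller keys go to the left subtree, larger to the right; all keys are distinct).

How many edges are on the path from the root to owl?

hog: root
emu: left child of hog (depth 1)
hen: right child of emu (depth 2)
ape: left child of emu (depth 2)
doe: right child of ape (depth 3)
pug: right child of hog (depth 1)
elk: right child of doe (depth 4)
eel: left child of elk (depth 5)
cod: left child of doe (depth 4)
gnu: left child of hen (depth 3)
yak: right child of pug (depth 2)
cat: left child of cod (depth 5)
owl: left child of pug (depth 2)
rat: left child of yak (depth 3)
dog: left child of eel (depth 6)
koi: left child of owl (depth 3)

Path to owl: hog → pug → owl, which is 2 edges.

2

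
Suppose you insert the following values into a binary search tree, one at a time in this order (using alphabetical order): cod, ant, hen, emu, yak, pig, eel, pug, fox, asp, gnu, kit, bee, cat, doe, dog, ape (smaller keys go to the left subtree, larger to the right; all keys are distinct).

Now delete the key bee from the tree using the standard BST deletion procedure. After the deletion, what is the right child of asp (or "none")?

cat

cod: root
ant: left child of cod (depth 1)
hen: right child of cod (depth 1)
emu: left child of hen (depth 2)
yak: right child of hen (depth 2)
pig: left child of yak (depth 3)
eel: left child of emu (depth 3)
pug: right child of pig (depth 4)
fox: right child of emu (depth 3)
asp: right child of ant (depth 2)
gnu: right child of fox (depth 4)
kit: left child of pig (depth 4)
bee: right child of asp (depth 3)
cat: right child of bee (depth 4)
doe: left child of eel (depth 4)
dog: right child of doe (depth 5)
ape: left child of asp (depth 3)

Delete bee (at most one child — splice it out).
After deletion, asp's right child: cat.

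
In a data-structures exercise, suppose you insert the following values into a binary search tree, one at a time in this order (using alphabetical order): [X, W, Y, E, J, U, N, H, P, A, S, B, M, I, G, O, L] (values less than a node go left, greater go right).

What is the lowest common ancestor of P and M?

Insert X: tree is empty, so X becomes the root.
Insert W: W < X → go left. Place as left child of X.
Insert Y: Y > X → go right. Place as right child of X.
Insert E: E < X → go left; E < W → go left. Place as left child of W.
Insert J: J < X → go left; J < W → go left; J > E → go right. Place as right child of E.
Insert U: U < X → go left; U < W → go left; U > E → go right; U > J → go right. Place as right child of J.
Insert N: N < X → go left; N < W → go left; N > E → go right; N > J → go right; N < U → go left. Place as left child of U.
Insert H: H < X → go left; H < W → go left; H > E → go right; H < J → go left. Place as left child of J.
Insert P: P < X → go left; P < W → go left; P > E → go right; P > J → go right; P < U → go left; P > N → go right. Place as right child of N.
Insert A: A < X → go left; A < W → go left; A < E → go left. Place as left child of E.
Insert S: S < X → go left; S < W → go left; S > E → go right; S > J → go right; S < U → go left; S > N → go right; S > P → go right. Place as right child of P.
Insert B: B < X → go left; B < W → go left; B < E → go left; B > A → go right. Place as right child of A.
Insert M: M < X → go left; M < W → go left; M > E → go right; M > J → go right; M < U → go left; M < N → go left. Place as left child of N.
Insert I: I < X → go left; I < W → go left; I > E → go right; I < J → go left; I > H → go right. Place as right child of H.
Insert G: G < X → go left; G < W → go left; G > E → go right; G < J → go left; G < H → go left. Place as left child of H.
Insert O: O < X → go left; O < W → go left; O > E → go right; O > J → go right; O < U → go left; O > N → go right; O < P → go left. Place as left child of P.
Insert L: L < X → go left; L < W → go left; L > E → go right; L > J → go right; L < U → go left; L < N → go left; L < M → go left. Place as left child of M.

Path to P: X → W → E → J → U → N → P
Path to M: X → W → E → J → U → N → M
The paths share a prefix ending at N, then split left and right.

N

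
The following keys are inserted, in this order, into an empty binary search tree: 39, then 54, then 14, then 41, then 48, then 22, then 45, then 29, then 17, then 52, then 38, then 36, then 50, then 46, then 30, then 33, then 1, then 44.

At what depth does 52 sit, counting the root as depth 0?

39: root
54: right child of 39 (depth 1)
14: left child of 39 (depth 1)
41: left child of 54 (depth 2)
48: right child of 41 (depth 3)
22: right child of 14 (depth 2)
45: left child of 48 (depth 4)
29: right child of 22 (depth 3)
17: left child of 22 (depth 3)
52: right child of 48 (depth 4)
38: right child of 29 (depth 4)
36: left child of 38 (depth 5)
50: left child of 52 (depth 5)
46: right child of 45 (depth 5)
30: left child of 36 (depth 6)
33: right child of 30 (depth 7)
1: left child of 14 (depth 2)
44: left child of 45 (depth 5)

Path to 52: 39 → 54 → 41 → 48 → 52, which is 4 edges.

4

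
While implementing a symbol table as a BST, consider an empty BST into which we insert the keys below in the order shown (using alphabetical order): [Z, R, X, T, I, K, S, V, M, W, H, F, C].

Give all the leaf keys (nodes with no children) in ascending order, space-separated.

Z: root
R: left child of Z (depth 1)
X: right child of R (depth 2)
T: left child of X (depth 3)
I: left child of R (depth 2)
K: right child of I (depth 3)
S: left child of T (depth 4)
V: right child of T (depth 4)
M: right child of K (depth 4)
W: right child of V (depth 5)
H: left child of I (depth 3)
F: left child of H (depth 4)
C: left child of F (depth 5)

C M S W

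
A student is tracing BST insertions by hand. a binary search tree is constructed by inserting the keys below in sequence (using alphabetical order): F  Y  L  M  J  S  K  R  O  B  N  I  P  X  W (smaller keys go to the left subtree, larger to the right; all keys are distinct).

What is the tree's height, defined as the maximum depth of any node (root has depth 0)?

7

Insert F: tree is empty, so F becomes the root.
Insert Y: Y > F → go right. Place as right child of F.
Insert L: L > F → go right; L < Y → go left. Place as left child of Y.
Insert M: M > F → go right; M < Y → go left; M > L → go right. Place as right child of L.
Insert J: J > F → go right; J < Y → go left; J < L → go left. Place as left child of L.
Insert S: S > F → go right; S < Y → go left; S > L → go right; S > M → go right. Place as right child of M.
Insert K: K > F → go right; K < Y → go left; K < L → go left; K > J → go right. Place as right child of J.
Insert R: R > F → go right; R < Y → go left; R > L → go right; R > M → go right; R < S → go left. Place as left child of S.
Insert O: O > F → go right; O < Y → go left; O > L → go right; O > M → go right; O < S → go left; O < R → go left. Place as left child of R.
Insert B: B < F → go left. Place as left child of F.
Insert N: N > F → go right; N < Y → go left; N > L → go right; N > M → go right; N < S → go left; N < R → go left; N < O → go left. Place as left child of O.
Insert I: I > F → go right; I < Y → go left; I < L → go left; I < J → go left. Place as left child of J.
Insert P: P > F → go right; P < Y → go left; P > L → go right; P > M → go right; P < S → go left; P < R → go left; P > O → go right. Place as right child of O.
Insert X: X > F → go right; X < Y → go left; X > L → go right; X > M → go right; X > S → go right. Place as right child of S.
Insert W: W > F → go right; W < Y → go left; W > L → go right; W > M → go right; W > S → go right; W < X → go left. Place as left child of X.

The deepest node is N at depth 7.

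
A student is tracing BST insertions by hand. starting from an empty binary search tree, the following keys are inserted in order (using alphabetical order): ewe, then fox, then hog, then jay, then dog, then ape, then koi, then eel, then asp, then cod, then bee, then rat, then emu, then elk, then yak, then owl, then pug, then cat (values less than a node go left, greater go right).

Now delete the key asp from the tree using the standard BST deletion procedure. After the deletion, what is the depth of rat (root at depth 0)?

Resulting structure (node: left, right):
  ewe: L=dog, R=fox
  fox: L=–, R=hog
  hog: L=–, R=jay
  jay: L=–, R=koi
  dog: L=ape, R=eel
  ape: L=–, R=asp
  koi: L=–, R=rat
  eel: L=–, R=emu
  asp: L=–, R=cod
  cod: L=bee, R=–
  bee: L=–, R=cat
  rat: L=owl, R=yak
  emu: L=elk, R=–
  elk: L=–, R=–
  yak: L=–, R=–
  owl: L=–, R=pug
  pug: L=–, R=–
  cat: L=–, R=–

Delete asp (at most one child — splice it out).
After deletion, path to rat: ewe → fox → hog → jay → koi → rat.

5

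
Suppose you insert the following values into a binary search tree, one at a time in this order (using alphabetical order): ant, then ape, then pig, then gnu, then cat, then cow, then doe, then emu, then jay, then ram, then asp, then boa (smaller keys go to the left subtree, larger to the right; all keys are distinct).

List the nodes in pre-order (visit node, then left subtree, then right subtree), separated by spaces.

ant ape pig gnu cat asp boa cow doe emu jay ram

Insert ant: tree is empty, so ant becomes the root.
Insert ape: ape > ant → go right. Place as right child of ant.
Insert pig: pig > ant → go right; pig > ape → go right. Place as right child of ape.
Insert gnu: gnu > ant → go right; gnu > ape → go right; gnu < pig → go left. Place as left child of pig.
Insert cat: cat > ant → go right; cat > ape → go right; cat < pig → go left; cat < gnu → go left. Place as left child of gnu.
Insert cow: cow > ant → go right; cow > ape → go right; cow < pig → go left; cow < gnu → go left; cow > cat → go right. Place as right child of cat.
Insert doe: doe > ant → go right; doe > ape → go right; doe < pig → go left; doe < gnu → go left; doe > cat → go right; doe > cow → go right. Place as right child of cow.
Insert emu: emu > ant → go right; emu > ape → go right; emu < pig → go left; emu < gnu → go left; emu > cat → go right; emu > cow → go right; emu > doe → go right. Place as right child of doe.
Insert jay: jay > ant → go right; jay > ape → go right; jay < pig → go left; jay > gnu → go right. Place as right child of gnu.
Insert ram: ram > ant → go right; ram > ape → go right; ram > pig → go right. Place as right child of pig.
Insert asp: asp > ant → go right; asp > ape → go right; asp < pig → go left; asp < gnu → go left; asp < cat → go left. Place as left child of cat.
Insert boa: boa > ant → go right; boa > ape → go right; boa < pig → go left; boa < gnu → go left; boa < cat → go left; boa > asp → go right. Place as right child of asp.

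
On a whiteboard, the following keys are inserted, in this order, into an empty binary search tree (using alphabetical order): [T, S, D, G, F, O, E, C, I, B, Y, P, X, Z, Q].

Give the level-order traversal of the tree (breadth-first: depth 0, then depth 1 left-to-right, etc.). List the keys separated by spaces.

T S Y D X Z C G B F O E I P Q

Insert T: tree is empty, so T becomes the root.
Insert S: S < T → go left. Place as left child of T.
Insert D: D < T → go left; D < S → go left. Place as left child of S.
Insert G: G < T → go left; G < S → go left; G > D → go right. Place as right child of D.
Insert F: F < T → go left; F < S → go left; F > D → go right; F < G → go left. Place as left child of G.
Insert O: O < T → go left; O < S → go left; O > D → go right; O > G → go right. Place as right child of G.
Insert E: E < T → go left; E < S → go left; E > D → go right; E < G → go left; E < F → go left. Place as left child of F.
Insert C: C < T → go left; C < S → go left; C < D → go left. Place as left child of D.
Insert I: I < T → go left; I < S → go left; I > D → go right; I > G → go right; I < O → go left. Place as left child of O.
Insert B: B < T → go left; B < S → go left; B < D → go left; B < C → go left. Place as left child of C.
Insert Y: Y > T → go right. Place as right child of T.
Insert P: P < T → go left; P < S → go left; P > D → go right; P > G → go right; P > O → go right. Place as right child of O.
Insert X: X > T → go right; X < Y → go left. Place as left child of Y.
Insert Z: Z > T → go right; Z > Y → go right. Place as right child of Y.
Insert Q: Q < T → go left; Q < S → go left; Q > D → go right; Q > G → go right; Q > O → go right; Q > P → go right. Place as right child of P.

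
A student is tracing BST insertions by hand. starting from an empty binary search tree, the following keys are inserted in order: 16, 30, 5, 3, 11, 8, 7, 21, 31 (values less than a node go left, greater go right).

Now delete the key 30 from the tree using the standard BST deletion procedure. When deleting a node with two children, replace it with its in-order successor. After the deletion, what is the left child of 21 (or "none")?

Insert 16: tree is empty, so 16 becomes the root.
Insert 30: 30 > 16 → go right. Place as right child of 16.
Insert 5: 5 < 16 → go left. Place as left child of 16.
Insert 3: 3 < 16 → go left; 3 < 5 → go left. Place as left child of 5.
Insert 11: 11 < 16 → go left; 11 > 5 → go right. Place as right child of 5.
Insert 8: 8 < 16 → go left; 8 > 5 → go right; 8 < 11 → go left. Place as left child of 11.
Insert 7: 7 < 16 → go left; 7 > 5 → go right; 7 < 11 → go left; 7 < 8 → go left. Place as left child of 8.
Insert 21: 21 > 16 → go right; 21 < 30 → go left. Place as left child of 30.
Insert 31: 31 > 16 → go right; 31 > 30 → go right. Place as right child of 30.

Delete 30 (two children — replace with in-order successor).
After deletion, 21's left child: none.

none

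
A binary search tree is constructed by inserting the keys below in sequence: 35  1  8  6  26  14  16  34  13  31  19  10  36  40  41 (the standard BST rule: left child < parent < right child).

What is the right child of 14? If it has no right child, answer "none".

16

35: root
1: left child of 35 (depth 1)
8: right child of 1 (depth 2)
6: left child of 8 (depth 3)
26: right child of 8 (depth 3)
14: left child of 26 (depth 4)
16: right child of 14 (depth 5)
34: right child of 26 (depth 4)
13: left child of 14 (depth 5)
31: left child of 34 (depth 5)
19: right child of 16 (depth 6)
10: left child of 13 (depth 6)
36: right child of 35 (depth 1)
40: right child of 36 (depth 2)
41: right child of 40 (depth 3)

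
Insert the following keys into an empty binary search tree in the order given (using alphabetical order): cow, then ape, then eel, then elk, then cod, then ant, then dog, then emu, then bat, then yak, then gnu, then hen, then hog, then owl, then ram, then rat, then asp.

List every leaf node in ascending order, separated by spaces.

cow: root
ape: left child of cow (depth 1)
eel: right child of cow (depth 1)
elk: right child of eel (depth 2)
cod: right child of ape (depth 2)
ant: left child of ape (depth 2)
dog: left child of eel (depth 2)
emu: right child of elk (depth 3)
bat: left child of cod (depth 3)
yak: right child of emu (depth 4)
gnu: left child of yak (depth 5)
hen: right child of gnu (depth 6)
hog: right child of hen (depth 7)
owl: right child of hog (depth 8)
ram: right child of owl (depth 9)
rat: right child of ram (depth 10)
asp: left child of bat (depth 4)

ant asp dog rat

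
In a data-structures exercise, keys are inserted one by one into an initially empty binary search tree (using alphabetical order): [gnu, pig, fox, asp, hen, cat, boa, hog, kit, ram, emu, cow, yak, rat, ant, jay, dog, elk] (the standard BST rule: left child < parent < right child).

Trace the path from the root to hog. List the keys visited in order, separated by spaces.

gnu pig hen hog

Resulting structure (node: left, right):
  gnu: L=fox, R=pig
  pig: L=hen, R=ram
  fox: L=asp, R=–
  asp: L=ant, R=cat
  hen: L=–, R=hog
  cat: L=boa, R=emu
  boa: L=–, R=–
  hog: L=–, R=kit
  kit: L=jay, R=–
  ram: L=–, R=yak
  emu: L=cow, R=–
  cow: L=–, R=dog
  yak: L=rat, R=–
  rat: L=–, R=–
  ant: L=–, R=–
  jay: L=–, R=–
  dog: L=–, R=elk
  elk: L=–, R=–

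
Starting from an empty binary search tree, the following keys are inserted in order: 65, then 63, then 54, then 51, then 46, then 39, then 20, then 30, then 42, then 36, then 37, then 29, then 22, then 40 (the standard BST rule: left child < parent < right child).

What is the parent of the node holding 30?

20

65: root
63: left child of 65 (depth 1)
54: left child of 63 (depth 2)
51: left child of 54 (depth 3)
46: left child of 51 (depth 4)
39: left child of 46 (depth 5)
20: left child of 39 (depth 6)
30: right child of 20 (depth 7)
42: right child of 39 (depth 6)
36: right child of 30 (depth 8)
37: right child of 36 (depth 9)
29: left child of 30 (depth 8)
22: left child of 29 (depth 9)
40: left child of 42 (depth 7)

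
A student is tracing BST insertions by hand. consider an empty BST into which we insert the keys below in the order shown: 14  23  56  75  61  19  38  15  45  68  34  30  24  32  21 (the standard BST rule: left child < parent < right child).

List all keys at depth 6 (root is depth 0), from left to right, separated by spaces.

24 32

Resulting structure (node: left, right):
  14: L=–, R=23
  23: L=19, R=56
  56: L=38, R=75
  75: L=61, R=–
  61: L=–, R=68
  19: L=15, R=21
  38: L=34, R=45
  15: L=–, R=–
  45: L=–, R=–
  68: L=–, R=–
  34: L=30, R=–
  30: L=24, R=32
  24: L=–, R=–
  32: L=–, R=–
  21: L=–, R=–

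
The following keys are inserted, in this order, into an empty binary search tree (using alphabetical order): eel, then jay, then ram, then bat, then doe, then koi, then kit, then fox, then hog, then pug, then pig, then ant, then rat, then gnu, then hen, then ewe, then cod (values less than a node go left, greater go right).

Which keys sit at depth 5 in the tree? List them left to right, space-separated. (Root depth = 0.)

hen pig

eel: root
jay: right child of eel (depth 1)
ram: right child of jay (depth 2)
bat: left child of eel (depth 1)
doe: right child of bat (depth 2)
koi: left child of ram (depth 3)
kit: left child of koi (depth 4)
fox: left child of jay (depth 2)
hog: right child of fox (depth 3)
pug: right child of koi (depth 4)
pig: left child of pug (depth 5)
ant: left child of bat (depth 2)
rat: right child of ram (depth 3)
gnu: left child of hog (depth 4)
hen: right child of gnu (depth 5)
ewe: left child of fox (depth 3)
cod: left child of doe (depth 3)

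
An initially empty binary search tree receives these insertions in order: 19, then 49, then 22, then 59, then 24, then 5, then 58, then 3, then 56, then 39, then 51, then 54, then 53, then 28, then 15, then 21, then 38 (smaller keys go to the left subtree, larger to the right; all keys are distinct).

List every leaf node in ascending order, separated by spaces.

3 15 21 38 53

Insert 19: tree is empty, so 19 becomes the root.
Insert 49: 49 > 19 → go right. Place as right child of 19.
Insert 22: 22 > 19 → go right; 22 < 49 → go left. Place as left child of 49.
Insert 59: 59 > 19 → go right; 59 > 49 → go right. Place as right child of 49.
Insert 24: 24 > 19 → go right; 24 < 49 → go left; 24 > 22 → go right. Place as right child of 22.
Insert 5: 5 < 19 → go left. Place as left child of 19.
Insert 58: 58 > 19 → go right; 58 > 49 → go right; 58 < 59 → go left. Place as left child of 59.
Insert 3: 3 < 19 → go left; 3 < 5 → go left. Place as left child of 5.
Insert 56: 56 > 19 → go right; 56 > 49 → go right; 56 < 59 → go left; 56 < 58 → go left. Place as left child of 58.
Insert 39: 39 > 19 → go right; 39 < 49 → go left; 39 > 22 → go right; 39 > 24 → go right. Place as right child of 24.
Insert 51: 51 > 19 → go right; 51 > 49 → go right; 51 < 59 → go left; 51 < 58 → go left; 51 < 56 → go left. Place as left child of 56.
Insert 54: 54 > 19 → go right; 54 > 49 → go right; 54 < 59 → go left; 54 < 58 → go left; 54 < 56 → go left; 54 > 51 → go right. Place as right child of 51.
Insert 53: 53 > 19 → go right; 53 > 49 → go right; 53 < 59 → go left; 53 < 58 → go left; 53 < 56 → go left; 53 > 51 → go right; 53 < 54 → go left. Place as left child of 54.
Insert 28: 28 > 19 → go right; 28 < 49 → go left; 28 > 22 → go right; 28 > 24 → go right; 28 < 39 → go left. Place as left child of 39.
Insert 15: 15 < 19 → go left; 15 > 5 → go right. Place as right child of 5.
Insert 21: 21 > 19 → go right; 21 < 49 → go left; 21 < 22 → go left. Place as left child of 22.
Insert 38: 38 > 19 → go right; 38 < 49 → go left; 38 > 22 → go right; 38 > 24 → go right; 38 < 39 → go left; 38 > 28 → go right. Place as right child of 28.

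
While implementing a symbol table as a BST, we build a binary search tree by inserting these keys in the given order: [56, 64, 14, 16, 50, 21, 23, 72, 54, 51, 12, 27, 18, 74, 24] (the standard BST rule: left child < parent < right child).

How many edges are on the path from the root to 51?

Insert 56: tree is empty, so 56 becomes the root.
Insert 64: 64 > 56 → go right. Place as right child of 56.
Insert 14: 14 < 56 → go left. Place as left child of 56.
Insert 16: 16 < 56 → go left; 16 > 14 → go right. Place as right child of 14.
Insert 50: 50 < 56 → go left; 50 > 14 → go right; 50 > 16 → go right. Place as right child of 16.
Insert 21: 21 < 56 → go left; 21 > 14 → go right; 21 > 16 → go right; 21 < 50 → go left. Place as left child of 50.
Insert 23: 23 < 56 → go left; 23 > 14 → go right; 23 > 16 → go right; 23 < 50 → go left; 23 > 21 → go right. Place as right child of 21.
Insert 72: 72 > 56 → go right; 72 > 64 → go right. Place as right child of 64.
Insert 54: 54 < 56 → go left; 54 > 14 → go right; 54 > 16 → go right; 54 > 50 → go right. Place as right child of 50.
Insert 51: 51 < 56 → go left; 51 > 14 → go right; 51 > 16 → go right; 51 > 50 → go right; 51 < 54 → go left. Place as left child of 54.
Insert 12: 12 < 56 → go left; 12 < 14 → go left. Place as left child of 14.
Insert 27: 27 < 56 → go left; 27 > 14 → go right; 27 > 16 → go right; 27 < 50 → go left; 27 > 21 → go right; 27 > 23 → go right. Place as right child of 23.
Insert 18: 18 < 56 → go left; 18 > 14 → go right; 18 > 16 → go right; 18 < 50 → go left; 18 < 21 → go left. Place as left child of 21.
Insert 74: 74 > 56 → go right; 74 > 64 → go right; 74 > 72 → go right. Place as right child of 72.
Insert 24: 24 < 56 → go left; 24 > 14 → go right; 24 > 16 → go right; 24 < 50 → go left; 24 > 21 → go right; 24 > 23 → go right; 24 < 27 → go left. Place as left child of 27.

Path to 51: 56 → 14 → 16 → 50 → 54 → 51, which is 5 edges.

5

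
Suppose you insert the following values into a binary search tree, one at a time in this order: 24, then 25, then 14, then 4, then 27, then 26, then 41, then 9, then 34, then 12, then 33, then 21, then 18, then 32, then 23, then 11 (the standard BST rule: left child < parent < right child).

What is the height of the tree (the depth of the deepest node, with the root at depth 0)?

6

24: root
25: right child of 24 (depth 1)
14: left child of 24 (depth 1)
4: left child of 14 (depth 2)
27: right child of 25 (depth 2)
26: left child of 27 (depth 3)
41: right child of 27 (depth 3)
9: right child of 4 (depth 3)
34: left child of 41 (depth 4)
12: right child of 9 (depth 4)
33: left child of 34 (depth 5)
21: right child of 14 (depth 2)
18: left child of 21 (depth 3)
32: left child of 33 (depth 6)
23: right child of 21 (depth 3)
11: left child of 12 (depth 5)

The deepest node is 32 at depth 6.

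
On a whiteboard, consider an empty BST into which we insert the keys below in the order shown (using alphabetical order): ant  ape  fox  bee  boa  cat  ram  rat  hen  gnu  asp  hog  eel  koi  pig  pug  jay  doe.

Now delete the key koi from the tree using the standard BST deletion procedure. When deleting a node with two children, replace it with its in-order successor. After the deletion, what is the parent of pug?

pig

ant: root
ape: right child of ant (depth 1)
fox: right child of ape (depth 2)
bee: left child of fox (depth 3)
boa: right child of bee (depth 4)
cat: right child of boa (depth 5)
ram: right child of fox (depth 3)
rat: right child of ram (depth 4)
hen: left child of ram (depth 4)
gnu: left child of hen (depth 5)
asp: left child of bee (depth 4)
hog: right child of hen (depth 5)
eel: right child of cat (depth 6)
koi: right child of hog (depth 6)
pig: right child of koi (depth 7)
pug: right child of pig (depth 8)
jay: left child of koi (depth 7)
doe: left child of eel (depth 7)

Delete koi (two children — replace with in-order successor).
After deletion, pug's parent is pig.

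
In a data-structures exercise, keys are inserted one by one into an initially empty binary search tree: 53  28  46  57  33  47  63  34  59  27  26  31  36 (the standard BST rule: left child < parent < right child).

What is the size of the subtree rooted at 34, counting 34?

2

53: root
28: left child of 53 (depth 1)
46: right child of 28 (depth 2)
57: right child of 53 (depth 1)
33: left child of 46 (depth 3)
47: right child of 46 (depth 3)
63: right child of 57 (depth 2)
34: right child of 33 (depth 4)
59: left child of 63 (depth 3)
27: left child of 28 (depth 2)
26: left child of 27 (depth 3)
31: left child of 33 (depth 4)
36: right child of 34 (depth 5)

Subtree rooted at 34 contains: 34, 36 — 2 nodes.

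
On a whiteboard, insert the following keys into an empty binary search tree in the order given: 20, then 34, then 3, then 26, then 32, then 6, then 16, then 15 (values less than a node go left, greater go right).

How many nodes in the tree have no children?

2

Resulting structure (node: left, right):
  20: L=3, R=34
  34: L=26, R=–
  3: L=–, R=6
  26: L=–, R=32
  32: L=–, R=–
  6: L=–, R=16
  16: L=15, R=–
  15: L=–, R=–

Leaves: 15, 32 — 2 in total.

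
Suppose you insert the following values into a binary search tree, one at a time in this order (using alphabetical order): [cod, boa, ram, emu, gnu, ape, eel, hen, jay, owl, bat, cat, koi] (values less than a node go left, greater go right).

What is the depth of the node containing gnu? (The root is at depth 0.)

3

Insert cod: tree is empty, so cod becomes the root.
Insert boa: boa < cod → go left. Place as left child of cod.
Insert ram: ram > cod → go right. Place as right child of cod.
Insert emu: emu > cod → go right; emu < ram → go left. Place as left child of ram.
Insert gnu: gnu > cod → go right; gnu < ram → go left; gnu > emu → go right. Place as right child of emu.
Insert ape: ape < cod → go left; ape < boa → go left. Place as left child of boa.
Insert eel: eel > cod → go right; eel < ram → go left; eel < emu → go left. Place as left child of emu.
Insert hen: hen > cod → go right; hen < ram → go left; hen > emu → go right; hen > gnu → go right. Place as right child of gnu.
Insert jay: jay > cod → go right; jay < ram → go left; jay > emu → go right; jay > gnu → go right; jay > hen → go right. Place as right child of hen.
Insert owl: owl > cod → go right; owl < ram → go left; owl > emu → go right; owl > gnu → go right; owl > hen → go right; owl > jay → go right. Place as right child of jay.
Insert bat: bat < cod → go left; bat < boa → go left; bat > ape → go right. Place as right child of ape.
Insert cat: cat < cod → go left; cat > boa → go right. Place as right child of boa.
Insert koi: koi > cod → go right; koi < ram → go left; koi > emu → go right; koi > gnu → go right; koi > hen → go right; koi > jay → go right; koi < owl → go left. Place as left child of owl.

Path to gnu: cod → ram → emu → gnu, which is 3 edges.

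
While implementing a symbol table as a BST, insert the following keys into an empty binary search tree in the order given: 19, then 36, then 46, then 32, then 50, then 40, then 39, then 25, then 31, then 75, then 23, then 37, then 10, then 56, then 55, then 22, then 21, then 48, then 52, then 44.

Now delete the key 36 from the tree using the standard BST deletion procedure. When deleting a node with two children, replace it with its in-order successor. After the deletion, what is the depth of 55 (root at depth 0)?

6

19: root
36: right child of 19 (depth 1)
46: right child of 36 (depth 2)
32: left child of 36 (depth 2)
50: right child of 46 (depth 3)
40: left child of 46 (depth 3)
39: left child of 40 (depth 4)
25: left child of 32 (depth 3)
31: right child of 25 (depth 4)
75: right child of 50 (depth 4)
23: left child of 25 (depth 4)
37: left child of 39 (depth 5)
10: left child of 19 (depth 1)
56: left child of 75 (depth 5)
55: left child of 56 (depth 6)
22: left child of 23 (depth 5)
21: left child of 22 (depth 6)
48: left child of 50 (depth 4)
52: left child of 55 (depth 7)
44: right child of 40 (depth 4)

Delete 36 (two children — replace with in-order successor).
After deletion, path to 55: 19 → 37 → 46 → 50 → 75 → 56 → 55.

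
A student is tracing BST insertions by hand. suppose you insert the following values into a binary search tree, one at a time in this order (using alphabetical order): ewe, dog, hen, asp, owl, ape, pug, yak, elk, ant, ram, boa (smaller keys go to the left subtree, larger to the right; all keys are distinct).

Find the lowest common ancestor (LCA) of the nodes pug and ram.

Resulting structure (node: left, right):
  ewe: L=dog, R=hen
  dog: L=asp, R=elk
  hen: L=–, R=owl
  asp: L=ape, R=boa
  owl: L=–, R=pug
  ape: L=ant, R=–
  pug: L=–, R=yak
  yak: L=ram, R=–
  elk: L=–, R=–
  ant: L=–, R=–
  ram: L=–, R=–
  boa: L=–, R=–

Path to pug: ewe → hen → owl → pug
Path to ram: ewe → hen → owl → pug → yak → ram
pug lies on both paths and is an ancestor of the other node.

pug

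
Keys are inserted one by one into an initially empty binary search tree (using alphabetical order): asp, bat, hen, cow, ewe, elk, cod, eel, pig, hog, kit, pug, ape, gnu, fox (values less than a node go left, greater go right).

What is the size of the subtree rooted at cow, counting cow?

Resulting structure (node: left, right):
  asp: L=ape, R=bat
  bat: L=–, R=hen
  hen: L=cow, R=pig
  cow: L=cod, R=ewe
  ewe: L=elk, R=gnu
  elk: L=eel, R=–
  cod: L=–, R=–
  eel: L=–, R=–
  pig: L=hog, R=pug
  hog: L=–, R=kit
  kit: L=–, R=–
  pug: L=–, R=–
  ape: L=–, R=–
  gnu: L=fox, R=–
  fox: L=–, R=–

Subtree rooted at cow contains: cow, cod, ewe, elk, eel, gnu, fox — 7 nodes.

7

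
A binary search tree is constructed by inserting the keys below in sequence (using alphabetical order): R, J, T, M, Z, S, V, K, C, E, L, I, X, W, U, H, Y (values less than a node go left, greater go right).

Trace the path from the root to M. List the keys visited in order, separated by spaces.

R J M

Resulting structure (node: left, right):
  R: L=J, R=T
  J: L=C, R=M
  T: L=S, R=Z
  M: L=K, R=–
  Z: L=V, R=–
  S: L=–, R=–
  V: L=U, R=X
  K: L=–, R=L
  C: L=–, R=E
  E: L=–, R=I
  L: L=–, R=–
  I: L=H, R=–
  X: L=W, R=Y
  W: L=–, R=–
  U: L=–, R=–
  H: L=–, R=–
  Y: L=–, R=–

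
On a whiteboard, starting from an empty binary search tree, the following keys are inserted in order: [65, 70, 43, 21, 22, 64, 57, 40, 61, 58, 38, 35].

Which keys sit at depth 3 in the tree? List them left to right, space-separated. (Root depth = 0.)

22 57

65: root
70: right child of 65 (depth 1)
43: left child of 65 (depth 1)
21: left child of 43 (depth 2)
22: right child of 21 (depth 3)
64: right child of 43 (depth 2)
57: left child of 64 (depth 3)
40: right child of 22 (depth 4)
61: right child of 57 (depth 4)
58: left child of 61 (depth 5)
38: left child of 40 (depth 5)
35: left child of 38 (depth 6)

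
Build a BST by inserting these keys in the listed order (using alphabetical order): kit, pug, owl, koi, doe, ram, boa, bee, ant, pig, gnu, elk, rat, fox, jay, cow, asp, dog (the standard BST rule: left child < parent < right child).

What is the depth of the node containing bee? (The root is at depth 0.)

kit: root
pug: right child of kit (depth 1)
owl: left child of pug (depth 2)
koi: left child of owl (depth 3)
doe: left child of kit (depth 1)
ram: right child of pug (depth 2)
boa: left child of doe (depth 2)
bee: left child of boa (depth 3)
ant: left child of bee (depth 4)
pig: right child of owl (depth 3)
gnu: right child of doe (depth 2)
elk: left child of gnu (depth 3)
rat: right child of ram (depth 3)
fox: right child of elk (depth 4)
jay: right child of gnu (depth 3)
cow: right child of boa (depth 3)
asp: right child of ant (depth 5)
dog: left child of elk (depth 4)

Path to bee: kit → doe → boa → bee, which is 3 edges.

3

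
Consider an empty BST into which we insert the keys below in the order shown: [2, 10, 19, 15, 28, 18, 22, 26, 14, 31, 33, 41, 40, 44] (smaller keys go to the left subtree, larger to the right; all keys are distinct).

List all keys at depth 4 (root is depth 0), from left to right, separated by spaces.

Insert 2: tree is empty, so 2 becomes the root.
Insert 10: 10 > 2 → go right. Place as right child of 2.
Insert 19: 19 > 2 → go right; 19 > 10 → go right. Place as right child of 10.
Insert 15: 15 > 2 → go right; 15 > 10 → go right; 15 < 19 → go left. Place as left child of 19.
Insert 28: 28 > 2 → go right; 28 > 10 → go right; 28 > 19 → go right. Place as right child of 19.
Insert 18: 18 > 2 → go right; 18 > 10 → go right; 18 < 19 → go left; 18 > 15 → go right. Place as right child of 15.
Insert 22: 22 > 2 → go right; 22 > 10 → go right; 22 > 19 → go right; 22 < 28 → go left. Place as left child of 28.
Insert 26: 26 > 2 → go right; 26 > 10 → go right; 26 > 19 → go right; 26 < 28 → go left; 26 > 22 → go right. Place as right child of 22.
Insert 14: 14 > 2 → go right; 14 > 10 → go right; 14 < 19 → go left; 14 < 15 → go left. Place as left child of 15.
Insert 31: 31 > 2 → go right; 31 > 10 → go right; 31 > 19 → go right; 31 > 28 → go right. Place as right child of 28.
Insert 33: 33 > 2 → go right; 33 > 10 → go right; 33 > 19 → go right; 33 > 28 → go right; 33 > 31 → go right. Place as right child of 31.
Insert 41: 41 > 2 → go right; 41 > 10 → go right; 41 > 19 → go right; 41 > 28 → go right; 41 > 31 → go right; 41 > 33 → go right. Place as right child of 33.
Insert 40: 40 > 2 → go right; 40 > 10 → go right; 40 > 19 → go right; 40 > 28 → go right; 40 > 31 → go right; 40 > 33 → go right; 40 < 41 → go left. Place as left child of 41.
Insert 44: 44 > 2 → go right; 44 > 10 → go right; 44 > 19 → go right; 44 > 28 → go right; 44 > 31 → go right; 44 > 33 → go right; 44 > 41 → go right. Place as right child of 41.

14 18 22 31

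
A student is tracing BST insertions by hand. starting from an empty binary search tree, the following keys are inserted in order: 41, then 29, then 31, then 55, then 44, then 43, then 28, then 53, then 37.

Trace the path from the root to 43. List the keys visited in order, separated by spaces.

41: root
29: left child of 41 (depth 1)
31: right child of 29 (depth 2)
55: right child of 41 (depth 1)
44: left child of 55 (depth 2)
43: left child of 44 (depth 3)
28: left child of 29 (depth 2)
53: right child of 44 (depth 3)
37: right child of 31 (depth 3)

41 55 44 43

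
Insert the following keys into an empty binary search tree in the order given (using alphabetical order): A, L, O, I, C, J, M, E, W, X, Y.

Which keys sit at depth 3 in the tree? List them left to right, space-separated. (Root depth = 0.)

C J M W

Resulting structure (node: left, right):
  A: L=–, R=L
  L: L=I, R=O
  O: L=M, R=W
  I: L=C, R=J
  C: L=–, R=E
  J: L=–, R=–
  M: L=–, R=–
  E: L=–, R=–
  W: L=–, R=X
  X: L=–, R=Y
  Y: L=–, R=–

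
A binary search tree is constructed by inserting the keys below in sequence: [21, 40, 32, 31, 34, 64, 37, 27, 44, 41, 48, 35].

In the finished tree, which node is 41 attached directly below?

44

Resulting structure (node: left, right):
  21: L=–, R=40
  40: L=32, R=64
  32: L=31, R=34
  31: L=27, R=–
  34: L=–, R=37
  64: L=44, R=–
  37: L=35, R=–
  27: L=–, R=–
  44: L=41, R=48
  41: L=–, R=–
  48: L=–, R=–
  35: L=–, R=–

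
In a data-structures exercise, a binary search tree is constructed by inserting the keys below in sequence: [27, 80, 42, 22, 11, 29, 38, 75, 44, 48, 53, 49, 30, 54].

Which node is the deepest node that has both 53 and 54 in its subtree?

Insert 27: tree is empty, so 27 becomes the root.
Insert 80: 80 > 27 → go right. Place as right child of 27.
Insert 42: 42 > 27 → go right; 42 < 80 → go left. Place as left child of 80.
Insert 22: 22 < 27 → go left. Place as left child of 27.
Insert 11: 11 < 27 → go left; 11 < 22 → go left. Place as left child of 22.
Insert 29: 29 > 27 → go right; 29 < 80 → go left; 29 < 42 → go left. Place as left child of 42.
Insert 38: 38 > 27 → go right; 38 < 80 → go left; 38 < 42 → go left; 38 > 29 → go right. Place as right child of 29.
Insert 75: 75 > 27 → go right; 75 < 80 → go left; 75 > 42 → go right. Place as right child of 42.
Insert 44: 44 > 27 → go right; 44 < 80 → go left; 44 > 42 → go right; 44 < 75 → go left. Place as left child of 75.
Insert 48: 48 > 27 → go right; 48 < 80 → go left; 48 > 42 → go right; 48 < 75 → go left; 48 > 44 → go right. Place as right child of 44.
Insert 53: 53 > 27 → go right; 53 < 80 → go left; 53 > 42 → go right; 53 < 75 → go left; 53 > 44 → go right; 53 > 48 → go right. Place as right child of 48.
Insert 49: 49 > 27 → go right; 49 < 80 → go left; 49 > 42 → go right; 49 < 75 → go left; 49 > 44 → go right; 49 > 48 → go right; 49 < 53 → go left. Place as left child of 53.
Insert 30: 30 > 27 → go right; 30 < 80 → go left; 30 < 42 → go left; 30 > 29 → go right; 30 < 38 → go left. Place as left child of 38.
Insert 54: 54 > 27 → go right; 54 < 80 → go left; 54 > 42 → go right; 54 < 75 → go left; 54 > 44 → go right; 54 > 48 → go right; 54 > 53 → go right. Place as right child of 53.

Path to 53: 27 → 80 → 42 → 75 → 44 → 48 → 53
Path to 54: 27 → 80 → 42 → 75 → 44 → 48 → 53 → 54
53 lies on both paths and is an ancestor of the other node.

53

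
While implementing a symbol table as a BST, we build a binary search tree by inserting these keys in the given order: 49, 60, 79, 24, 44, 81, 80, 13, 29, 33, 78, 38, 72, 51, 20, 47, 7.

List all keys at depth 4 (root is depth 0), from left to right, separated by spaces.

33 72 80

Insert 49: tree is empty, so 49 becomes the root.
Insert 60: 60 > 49 → go right. Place as right child of 49.
Insert 79: 79 > 49 → go right; 79 > 60 → go right. Place as right child of 60.
Insert 24: 24 < 49 → go left. Place as left child of 49.
Insert 44: 44 < 49 → go left; 44 > 24 → go right. Place as right child of 24.
Insert 81: 81 > 49 → go right; 81 > 60 → go right; 81 > 79 → go right. Place as right child of 79.
Insert 80: 80 > 49 → go right; 80 > 60 → go right; 80 > 79 → go right; 80 < 81 → go left. Place as left child of 81.
Insert 13: 13 < 49 → go left; 13 < 24 → go left. Place as left child of 24.
Insert 29: 29 < 49 → go left; 29 > 24 → go right; 29 < 44 → go left. Place as left child of 44.
Insert 33: 33 < 49 → go left; 33 > 24 → go right; 33 < 44 → go left; 33 > 29 → go right. Place as right child of 29.
Insert 78: 78 > 49 → go right; 78 > 60 → go right; 78 < 79 → go left. Place as left child of 79.
Insert 38: 38 < 49 → go left; 38 > 24 → go right; 38 < 44 → go left; 38 > 29 → go right; 38 > 33 → go right. Place as right child of 33.
Insert 72: 72 > 49 → go right; 72 > 60 → go right; 72 < 79 → go left; 72 < 78 → go left. Place as left child of 78.
Insert 51: 51 > 49 → go right; 51 < 60 → go left. Place as left child of 60.
Insert 20: 20 < 49 → go left; 20 < 24 → go left; 20 > 13 → go right. Place as right child of 13.
Insert 47: 47 < 49 → go left; 47 > 24 → go right; 47 > 44 → go right. Place as right child of 44.
Insert 7: 7 < 49 → go left; 7 < 24 → go left; 7 < 13 → go left. Place as left child of 13.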